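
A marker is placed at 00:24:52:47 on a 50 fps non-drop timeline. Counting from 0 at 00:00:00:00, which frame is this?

Total seconds to the label: (0 × 3600 + 24 × 60 + 52) = 1492.
Frame index = 1492 × 50 + 47 = 74647.

frame 74647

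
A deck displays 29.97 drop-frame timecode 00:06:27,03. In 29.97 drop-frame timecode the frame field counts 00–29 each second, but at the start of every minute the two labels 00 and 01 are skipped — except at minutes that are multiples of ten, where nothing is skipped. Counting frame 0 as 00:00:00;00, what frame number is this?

Complete 10-minute blocks: 0, each 17982 frames → 0.
Remaining 6 whole minutes in the current block: 1800 + 5 × 1798 = 10790 frames.
Within the current minute: 27 × 30 + 3 − 2 = 811 (labels ;00/;01 skipped at this minute). Total = 0 + 10790 + 811 = 11601.

11601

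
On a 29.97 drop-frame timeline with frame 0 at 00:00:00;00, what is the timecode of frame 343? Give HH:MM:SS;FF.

00:00:11;13

Ten DF minutes hold 17982 frames, so frame 343 lies in block 0 (frames 0–17981) with 343 frames into that block.
The block's first minute is 1800 frames and the rest 1798 each; 343 frames reaches minute 0, so 0 × 18 + 0 × 2 = 0 labels have been skipped so far.
Adding those back, label number 343 + 0 = 343 at 30 labels/s is 11 s + 13 f = 0 h 0 min 11 s frame 13, i.e. 00:00:11;13.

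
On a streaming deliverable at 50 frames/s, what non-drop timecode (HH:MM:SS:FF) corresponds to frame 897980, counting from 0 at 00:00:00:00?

04:59:19:30

897980 ÷ 50 = 17959 full seconds, remainder 30 frames.
17959 s = 4 h 59 min 19 s.
Timecode: 04:59:19:30.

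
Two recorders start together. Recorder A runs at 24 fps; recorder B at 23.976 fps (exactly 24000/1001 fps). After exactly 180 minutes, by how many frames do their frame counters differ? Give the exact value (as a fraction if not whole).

180 min = 10800 s.
A emits 24 × 10800 = 259200 frames; B emits 24000/1001 × 10800 = 259200000/1001.
Difference = 259200/1001 frames (≈ 258.9411); B is behind A.

259200/1001 frames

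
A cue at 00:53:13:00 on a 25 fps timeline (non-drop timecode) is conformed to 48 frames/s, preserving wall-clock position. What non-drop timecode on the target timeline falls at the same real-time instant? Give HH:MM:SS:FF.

Source frame index: (0×3600 + 53×60 + 13) × 25 + 0 = 79825.
Real time: 79825 / (25) = 3193 s.
Target frame: (3193) × (48) = 153264.
At 48 labels/s: frame 153264 → 00:53:13:00.

00:53:13:00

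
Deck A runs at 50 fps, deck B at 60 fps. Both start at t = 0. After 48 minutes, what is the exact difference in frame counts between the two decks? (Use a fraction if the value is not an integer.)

48 min = 2880 s.
A emits 50 × 2880 = 144000 frames; B emits 60 × 2880 = 172800.
Difference = 28800 frames; B is ahead of A.

28800 frames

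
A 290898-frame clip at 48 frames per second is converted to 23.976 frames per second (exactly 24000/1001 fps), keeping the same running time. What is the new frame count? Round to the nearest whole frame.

Frames at target rate = 290898 × (24000/1001) / (48) = 145449000/1001 ≈ 145303.696.
Nearest whole frame: 145304.

145304 frames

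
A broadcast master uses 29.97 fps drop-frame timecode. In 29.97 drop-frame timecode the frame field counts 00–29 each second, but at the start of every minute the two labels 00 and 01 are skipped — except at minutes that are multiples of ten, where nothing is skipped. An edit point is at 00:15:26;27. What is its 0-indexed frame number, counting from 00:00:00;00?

Complete 10-minute blocks: 1, each 17982 frames → 17982.
Remaining 5 whole minutes in the current block: 1800 + 4 × 1798 = 8992 frames.
Within the current minute: 26 × 30 + 27 − 2 = 805 (labels ;00/;01 skipped at this minute). Total = 17982 + 8992 + 805 = 27779.

27779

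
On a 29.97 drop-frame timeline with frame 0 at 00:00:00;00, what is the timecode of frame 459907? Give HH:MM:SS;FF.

04:15:45;17

Ten DF minutes hold 17982 frames, so frame 459907 lies in block 25 (frames 449550–467531) with 10357 frames into that block.
The block's first minute is 1800 frames and the rest 1798 each; 10357 frames reaches minute 5, so 25 × 18 + 5 × 2 = 460 labels have been skipped so far.
Adding those back, label number 459907 + 460 = 460367 at 30 labels/s is 15345 s + 17 f = 4 h 15 min 45 s frame 17, i.e. 04:15:45;17.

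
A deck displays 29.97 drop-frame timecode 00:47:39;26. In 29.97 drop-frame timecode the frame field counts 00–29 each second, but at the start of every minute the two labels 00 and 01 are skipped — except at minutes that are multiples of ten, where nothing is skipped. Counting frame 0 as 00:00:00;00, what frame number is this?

85710

Complete 10-minute blocks: 4, each 17982 frames → 71928.
Remaining 7 whole minutes in the current block: 1800 + 6 × 1798 = 12588 frames.
Within the current minute: 39 × 30 + 26 − 2 = 1194 (labels ;00/;01 skipped at this minute). Total = 71928 + 12588 + 1194 = 85710.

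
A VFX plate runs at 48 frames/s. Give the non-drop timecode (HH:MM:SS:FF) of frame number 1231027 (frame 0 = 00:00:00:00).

07:07:26:19

1231027 ÷ 48 = 25646 full seconds, remainder 19 frames.
25646 s = 7 h 7 min 26 s.
Timecode: 07:07:26:19.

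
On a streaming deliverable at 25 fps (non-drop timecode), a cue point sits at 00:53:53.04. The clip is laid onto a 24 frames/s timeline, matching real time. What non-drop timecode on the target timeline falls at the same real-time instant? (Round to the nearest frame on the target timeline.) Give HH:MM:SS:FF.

00:53:53:04

Source frame index: (0×3600 + 53×60 + 53) × 25 + 4 = 80829.
Real time: 80829 / (25) = 80829/25 s.
Target frame: (80829/25) × (24) = 1939896/25 ≈ 77595.840 → 77596.
At 24 labels/s: frame 77596 → 00:53:53:04.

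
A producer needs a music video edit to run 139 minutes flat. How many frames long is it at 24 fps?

200160 frames

139 min = 8340 s.
Frames = 8340 × 24 = 200160.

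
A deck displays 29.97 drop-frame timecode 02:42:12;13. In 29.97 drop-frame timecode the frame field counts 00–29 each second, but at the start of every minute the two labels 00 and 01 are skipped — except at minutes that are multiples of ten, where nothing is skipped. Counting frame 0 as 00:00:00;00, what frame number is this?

As if non-drop at 30 labels/s: (2 × 3600 + 42 × 60 + 12) × 30 + 13 = 291973.
Minute boundaries passed: 162; those not divisible by 10: 162 − 16 = 146; dropped labels = 2 × 146 = 292.
Actual frame index = 291973 − 292 = 291681.

291681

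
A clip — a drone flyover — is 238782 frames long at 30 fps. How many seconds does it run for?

7959.4 seconds

Running time = 238782 / (30) = 7959.4 s.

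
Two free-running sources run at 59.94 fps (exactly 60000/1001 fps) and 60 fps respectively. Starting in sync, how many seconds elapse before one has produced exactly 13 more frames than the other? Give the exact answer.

The gap grows by |60 − 60000/1001| = 60/1001 frames per second.
Time for a 13-frame gap: 13 ÷ (60/1001) = 13013/60 s.

13013/60 seconds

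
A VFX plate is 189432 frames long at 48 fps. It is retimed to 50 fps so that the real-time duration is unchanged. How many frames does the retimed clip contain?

197325 frames

Target frames = source frames × (target rate / source rate) = 189432 × (50)/(48) = 189432 × 25/24 = 197325.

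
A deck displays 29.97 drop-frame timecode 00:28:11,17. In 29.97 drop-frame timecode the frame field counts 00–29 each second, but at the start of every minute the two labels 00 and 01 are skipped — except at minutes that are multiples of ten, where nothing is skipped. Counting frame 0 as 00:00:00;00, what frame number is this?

As if non-drop at 30 labels/s: (0 × 3600 + 28 × 60 + 11) × 30 + 17 = 50747.
Minute boundaries passed: 28; those not divisible by 10: 28 − 2 = 26; dropped labels = 2 × 26 = 52.
Actual frame index = 50747 − 52 = 50695.

50695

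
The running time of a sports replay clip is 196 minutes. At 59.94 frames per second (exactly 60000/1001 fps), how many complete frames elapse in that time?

196 min = 11760 s.
Frames = 11760 × 60000/1001 = 100800000/143 ≈ 704895.1049.
Complete frames: 704895.

704895 frames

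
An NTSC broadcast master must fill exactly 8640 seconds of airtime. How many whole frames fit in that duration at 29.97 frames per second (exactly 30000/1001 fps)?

258941 frames

Frames = 8640 × 30000/1001 = 259200000/1001 ≈ 258941.0589.
Complete frames: 258941.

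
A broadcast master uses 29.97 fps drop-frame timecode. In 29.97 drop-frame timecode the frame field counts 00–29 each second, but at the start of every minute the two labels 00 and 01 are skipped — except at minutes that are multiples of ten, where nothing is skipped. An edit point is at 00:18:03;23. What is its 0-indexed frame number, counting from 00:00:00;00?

As if non-drop at 30 labels/s: (0 × 3600 + 18 × 60 + 3) × 30 + 23 = 32513.
Minute boundaries passed: 18; those not divisible by 10: 18 − 1 = 17; dropped labels = 2 × 17 = 34.
Actual frame index = 32513 − 34 = 32479.

32479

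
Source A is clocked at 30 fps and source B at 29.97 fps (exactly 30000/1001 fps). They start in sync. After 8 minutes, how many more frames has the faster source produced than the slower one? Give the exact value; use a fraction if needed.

8 min = 480 s.
A emits 30 × 480 = 14400 frames; B emits 30000/1001 × 480 = 14400000/1001.
Difference = 14400/1001 frames (≈ 14.3856); B is behind A.

14400/1001 frames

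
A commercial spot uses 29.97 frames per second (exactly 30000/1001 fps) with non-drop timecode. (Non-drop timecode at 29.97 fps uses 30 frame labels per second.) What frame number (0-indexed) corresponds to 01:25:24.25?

frame 153745

Total seconds to the label: (1 × 3600 + 25 × 60 + 24) = 5124.
Frame index = 5124 × 30 + 25 = 153745.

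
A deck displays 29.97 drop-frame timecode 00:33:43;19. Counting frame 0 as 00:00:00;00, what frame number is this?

As if non-drop at 30 labels/s: (0 × 3600 + 33 × 60 + 43) × 30 + 19 = 60709.
Minute boundaries passed: 33; those not divisible by 10: 33 − 3 = 30; dropped labels = 2 × 30 = 60.
Actual frame index = 60709 − 60 = 60649.

60649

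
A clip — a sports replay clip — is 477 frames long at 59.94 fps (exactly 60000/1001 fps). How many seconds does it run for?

7.95795 seconds

Running time = 477 / (60000/1001) = 7.95795 s.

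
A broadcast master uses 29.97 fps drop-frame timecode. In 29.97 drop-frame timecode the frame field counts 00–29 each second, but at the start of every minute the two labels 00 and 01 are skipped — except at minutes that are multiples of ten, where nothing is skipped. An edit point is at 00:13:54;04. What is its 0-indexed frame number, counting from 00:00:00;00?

As if non-drop at 30 labels/s: (0 × 3600 + 13 × 60 + 54) × 30 + 4 = 25024.
Minute boundaries passed: 13; those not divisible by 10: 13 − 1 = 12; dropped labels = 2 × 12 = 24.
Actual frame index = 25024 − 24 = 25000.

25000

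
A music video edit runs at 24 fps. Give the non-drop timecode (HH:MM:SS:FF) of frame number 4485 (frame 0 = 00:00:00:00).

00:03:06:21

4485 ÷ 24 = 186 full seconds, remainder 21 frames.
186 s = 0 h 3 min 6 s.
Timecode: 00:03:06:21.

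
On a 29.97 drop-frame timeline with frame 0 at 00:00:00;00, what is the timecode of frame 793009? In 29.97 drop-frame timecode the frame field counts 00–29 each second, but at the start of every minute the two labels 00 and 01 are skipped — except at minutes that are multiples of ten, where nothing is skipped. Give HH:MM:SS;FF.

07:21:00;03

Ten DF minutes hold 17982 frames, so frame 793009 lies in block 44 (frames 791208–809189) with 1801 frames into that block.
The block's first minute is 1800 frames and the rest 1798 each; 1801 frames reaches minute 1, so 44 × 18 + 1 × 2 = 794 labels have been skipped so far.
Adding those back, label number 793009 + 794 = 793803 at 30 labels/s is 26460 s + 3 f = 7 h 21 min 0 s frame 3, i.e. 07:21:00;03.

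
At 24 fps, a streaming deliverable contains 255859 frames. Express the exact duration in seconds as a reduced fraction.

255859/24 seconds

Running time = 255859 ÷ (24) = 255859 × 1/24 = 255859/24 s.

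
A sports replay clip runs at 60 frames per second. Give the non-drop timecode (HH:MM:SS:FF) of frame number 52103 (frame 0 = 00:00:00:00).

52103 ÷ 60 = 868 full seconds, remainder 23 frames.
868 s = 0 h 14 min 28 s.
Timecode: 00:14:28:23.

00:14:28:23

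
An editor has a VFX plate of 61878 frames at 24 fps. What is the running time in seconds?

Running time = 61878 / (24) = 2578.25 s.

2578.25 seconds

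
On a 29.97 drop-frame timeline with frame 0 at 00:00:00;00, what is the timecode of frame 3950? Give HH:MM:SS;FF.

00:02:11;24

Ten DF minutes hold 17982 frames, so frame 3950 lies in block 0 (frames 0–17981) with 3950 frames into that block.
The block's first minute is 1800 frames and the rest 1798 each; 3950 frames reaches minute 2, so 0 × 18 + 2 × 2 = 4 labels have been skipped so far.
Adding those back, label number 3950 + 4 = 3954 at 30 labels/s is 131 s + 24 f = 0 h 2 min 11 s frame 24, i.e. 00:02:11;24.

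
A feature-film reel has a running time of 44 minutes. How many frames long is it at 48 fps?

126720 frames

44 min = 2640 s.
Frames = 2640 × 48 = 126720.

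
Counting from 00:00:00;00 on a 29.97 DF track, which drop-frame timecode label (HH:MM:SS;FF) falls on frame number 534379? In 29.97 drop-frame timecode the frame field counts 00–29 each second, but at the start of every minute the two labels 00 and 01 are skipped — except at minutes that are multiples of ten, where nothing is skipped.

Ten DF minutes hold 17982 frames, so frame 534379 lies in block 29 (frames 521478–539459) with 12901 frames into that block.
The block's first minute is 1800 frames and the rest 1798 each; 12901 frames reaches minute 7, so 29 × 18 + 7 × 2 = 536 labels have been skipped so far.
Adding those back, label number 534379 + 536 = 534915 at 30 labels/s is 17830 s + 15 f = 4 h 57 min 10 s frame 15, i.e. 04:57:10;15.

04:57:10;15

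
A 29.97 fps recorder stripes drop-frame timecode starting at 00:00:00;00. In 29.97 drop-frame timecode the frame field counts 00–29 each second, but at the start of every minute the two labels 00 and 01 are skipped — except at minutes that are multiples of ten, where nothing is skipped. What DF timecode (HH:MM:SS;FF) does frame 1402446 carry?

12:59:55;00

Each 10-minute DF block holds 10 × 60 × 30 − 9 × 2 = 17982 frames. 1402446 ÷ 17982 → 77 full blocks, remainder 17832.
Within the partial block the first minute is 1800 frames and each further minute 1798, so 9 further minute boundaries passed. Total skipped labels = 18 × 77 + 2 × 9 = 1404.
Non-drop label index = 1402446 + 1404 = 1403850; at 30 labels/s that is 12:59:55:00, i.e. DF 12:59:55;00.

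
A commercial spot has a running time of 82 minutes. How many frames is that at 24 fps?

82 min = 4920 s.
Frames = 4920 × 24 = 118080.

118080 frames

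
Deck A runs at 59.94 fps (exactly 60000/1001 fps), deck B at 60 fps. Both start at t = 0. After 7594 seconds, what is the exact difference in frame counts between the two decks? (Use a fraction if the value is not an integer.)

A emits 60000/1001 × 7594 = 455640000/1001 frames; B emits 60 × 7594 = 455640.
Difference = 455640/1001 frames (≈ 455.1848); B is ahead of A.

455640/1001 frames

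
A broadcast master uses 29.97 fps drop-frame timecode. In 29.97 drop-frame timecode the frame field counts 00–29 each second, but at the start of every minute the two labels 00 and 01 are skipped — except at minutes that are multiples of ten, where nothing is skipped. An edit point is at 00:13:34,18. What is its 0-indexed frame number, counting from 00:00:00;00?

As if non-drop at 30 labels/s: (0 × 3600 + 13 × 60 + 34) × 30 + 18 = 24438.
Minute boundaries passed: 13; those not divisible by 10: 13 − 1 = 12; dropped labels = 2 × 12 = 24.
Actual frame index = 24438 − 24 = 24414.

24414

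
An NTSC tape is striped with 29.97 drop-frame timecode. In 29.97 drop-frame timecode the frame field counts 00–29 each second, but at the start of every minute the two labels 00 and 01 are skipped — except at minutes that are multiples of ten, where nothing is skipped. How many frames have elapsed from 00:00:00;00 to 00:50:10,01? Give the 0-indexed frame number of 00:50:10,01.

90211

Complete 10-minute blocks: 5, each 17982 frames → 89910.
Remaining 0 whole minutes in the current block: 0 frames.
Within the current minute: 10 × 30 + 1 = 301. Total = 89910 + 0 + 301 = 90211.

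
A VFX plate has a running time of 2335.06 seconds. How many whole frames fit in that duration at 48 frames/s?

Frames = 2335.06 × 48 = 2802072/25 ≈ 112082.8800.
Complete frames: 112082.

112082 frames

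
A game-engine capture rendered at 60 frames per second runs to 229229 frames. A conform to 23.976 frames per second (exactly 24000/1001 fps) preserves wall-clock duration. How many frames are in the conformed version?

Target frames = source frames × (target rate / source rate) = 229229 × (24000/1001)/(60) = 229229 × 400/1001 = 91600.

91600 frames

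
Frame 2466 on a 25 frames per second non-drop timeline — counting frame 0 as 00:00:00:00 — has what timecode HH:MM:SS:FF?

2466 ÷ 25 = 98 full seconds, remainder 16 frames.
98 s = 0 h 1 min 38 s.
Timecode: 00:01:38:16.

00:01:38:16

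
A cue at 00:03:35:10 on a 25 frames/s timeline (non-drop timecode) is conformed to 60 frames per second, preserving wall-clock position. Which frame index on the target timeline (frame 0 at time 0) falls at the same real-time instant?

Source frame index: (0×3600 + 3×60 + 35) × 25 + 10 = 5385.
Real time: 5385 / (25) = 1077/5 s.
Target frame: (1077/5) × (60) = 12924.

frame 12924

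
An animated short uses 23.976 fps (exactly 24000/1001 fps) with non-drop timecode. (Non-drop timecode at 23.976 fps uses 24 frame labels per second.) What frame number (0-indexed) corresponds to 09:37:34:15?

Total seconds to the label: (9 × 3600 + 37 × 60 + 34) = 34654.
Frame index = 34654 × 24 + 15 = 831711.

831711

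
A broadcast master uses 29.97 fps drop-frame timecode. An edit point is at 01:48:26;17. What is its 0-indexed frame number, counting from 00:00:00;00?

Complete 10-minute blocks: 10, each 17982 frames → 179820.
Remaining 8 whole minutes in the current block: 1800 + 7 × 1798 = 14386 frames.
Within the current minute: 26 × 30 + 17 − 2 = 795 (labels ;00/;01 skipped at this minute). Total = 179820 + 14386 + 795 = 195001.

195001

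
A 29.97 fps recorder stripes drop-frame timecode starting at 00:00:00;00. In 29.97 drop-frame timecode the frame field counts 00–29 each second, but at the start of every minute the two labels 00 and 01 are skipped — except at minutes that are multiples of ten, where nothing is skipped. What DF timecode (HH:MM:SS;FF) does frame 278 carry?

00:00:09;08

Ten DF minutes hold 17982 frames, so frame 278 lies in block 0 (frames 0–17981) with 278 frames into that block.
The block's first minute is 1800 frames and the rest 1798 each; 278 frames reaches minute 0, so 0 × 18 + 0 × 2 = 0 labels have been skipped so far.
Adding those back, label number 278 + 0 = 278 at 30 labels/s is 9 s + 8 f = 0 h 0 min 9 s frame 8, i.e. 00:00:09;08.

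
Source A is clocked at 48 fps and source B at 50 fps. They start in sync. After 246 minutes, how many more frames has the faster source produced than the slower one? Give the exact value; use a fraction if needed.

246 min = 14760 s.
A emits 48 × 14760 = 708480 frames; B emits 50 × 14760 = 738000.
Difference = 29520 frames; B is ahead of A.

29520 frames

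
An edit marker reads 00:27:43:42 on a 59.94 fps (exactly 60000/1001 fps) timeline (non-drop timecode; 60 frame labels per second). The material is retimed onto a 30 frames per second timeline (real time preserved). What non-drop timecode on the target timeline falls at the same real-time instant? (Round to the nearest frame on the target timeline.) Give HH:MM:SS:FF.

Source frame index: (0×3600 + 27×60 + 43) × 60 + 42 = 99822.
Real time: 99822 / (60000/1001) = 16653637/10000 s.
Target frame: (16653637/10000) × (30) = 49960911/1000 ≈ 49960.911 → 49961.
At 30 labels/s: frame 49961 → 00:27:45:11.

00:27:45:11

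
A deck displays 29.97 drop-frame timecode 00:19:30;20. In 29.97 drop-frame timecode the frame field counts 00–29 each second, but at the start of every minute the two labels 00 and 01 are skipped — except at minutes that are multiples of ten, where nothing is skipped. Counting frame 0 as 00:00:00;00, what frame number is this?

35084

As if non-drop at 30 labels/s: (0 × 3600 + 19 × 60 + 30) × 30 + 20 = 35120.
Minute boundaries passed: 19; those not divisible by 10: 19 − 1 = 18; dropped labels = 2 × 18 = 36.
Actual frame index = 35120 − 36 = 35084.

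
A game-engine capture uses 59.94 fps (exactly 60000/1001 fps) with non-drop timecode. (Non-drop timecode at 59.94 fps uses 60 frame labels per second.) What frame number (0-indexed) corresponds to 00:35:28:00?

127680

Total seconds to the label: (0 × 3600 + 35 × 60 + 28) = 2128.
Frame index = 2128 × 60 + 0 = 127680.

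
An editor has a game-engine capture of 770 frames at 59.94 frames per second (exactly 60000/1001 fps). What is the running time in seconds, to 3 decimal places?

Running time = 770 × 1001/60000 = 77077/6000 s ≈ 12.846 s.

12.846 seconds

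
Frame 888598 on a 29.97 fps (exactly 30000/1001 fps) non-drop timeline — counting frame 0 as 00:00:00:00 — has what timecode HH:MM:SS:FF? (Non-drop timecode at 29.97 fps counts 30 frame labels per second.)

888598 ÷ 30 = 29619 full seconds, remainder 28 frames.
29619 s = 8 h 13 min 39 s.
Timecode: 08:13:39:28.

08:13:39:28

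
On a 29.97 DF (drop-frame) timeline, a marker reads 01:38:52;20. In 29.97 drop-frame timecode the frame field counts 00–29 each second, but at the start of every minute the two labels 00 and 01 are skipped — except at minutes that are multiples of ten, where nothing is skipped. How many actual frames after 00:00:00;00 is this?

177802

Complete 10-minute blocks: 9, each 17982 frames → 161838.
Remaining 8 whole minutes in the current block: 1800 + 7 × 1798 = 14386 frames.
Within the current minute: 52 × 30 + 20 − 2 = 1578 (labels ;00/;01 skipped at this minute). Total = 161838 + 14386 + 1578 = 177802.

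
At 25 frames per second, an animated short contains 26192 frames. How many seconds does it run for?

Running time = 26192 / (25) = 1047.68 s.

1047.68 seconds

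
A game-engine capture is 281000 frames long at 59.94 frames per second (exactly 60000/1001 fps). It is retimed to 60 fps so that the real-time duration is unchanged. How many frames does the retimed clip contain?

281281 frames

Target frames = source frames × (target rate / source rate) = 281000 × (60)/(60000/1001) = 281000 × 1001/1000 = 281281.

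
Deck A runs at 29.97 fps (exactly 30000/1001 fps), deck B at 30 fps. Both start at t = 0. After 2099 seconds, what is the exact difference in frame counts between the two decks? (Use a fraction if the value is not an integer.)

62970/1001 frames

A emits 30000/1001 × 2099 = 62970000/1001 frames; B emits 30 × 2099 = 62970.
Difference = 62970/1001 frames (≈ 62.9071); B is ahead of A.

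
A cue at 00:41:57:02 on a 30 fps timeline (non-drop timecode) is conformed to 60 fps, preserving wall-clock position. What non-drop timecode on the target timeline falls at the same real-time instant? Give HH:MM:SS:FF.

Source frame index: (0×3600 + 41×60 + 57) × 30 + 2 = 75512.
Real time: 75512 / (30) = 37756/15 s.
Target frame: (37756/15) × (60) = 151024.
At 60 labels/s: frame 151024 → 00:41:57:04.

00:41:57:04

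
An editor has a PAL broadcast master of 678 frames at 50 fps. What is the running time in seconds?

13.56 seconds

Running time = 678 / (50) = 13.56 s.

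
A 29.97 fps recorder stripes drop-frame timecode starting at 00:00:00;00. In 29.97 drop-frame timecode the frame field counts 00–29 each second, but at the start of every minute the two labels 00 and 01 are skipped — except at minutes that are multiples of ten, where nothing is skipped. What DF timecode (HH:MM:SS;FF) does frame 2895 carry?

00:01:36;17

Ten DF minutes hold 17982 frames, so frame 2895 lies in block 0 (frames 0–17981) with 2895 frames into that block.
The block's first minute is 1800 frames and the rest 1798 each; 2895 frames reaches minute 1, so 0 × 18 + 1 × 2 = 2 labels have been skipped so far.
Adding those back, label number 2895 + 2 = 2897 at 30 labels/s is 96 s + 17 f = 0 h 1 min 36 s frame 17, i.e. 00:01:36;17.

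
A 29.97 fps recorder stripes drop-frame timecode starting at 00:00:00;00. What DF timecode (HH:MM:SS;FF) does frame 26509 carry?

Ten DF minutes hold 17982 frames, so frame 26509 lies in block 1 (frames 17982–35963) with 8527 frames into that block.
The block's first minute is 1800 frames and the rest 1798 each; 8527 frames reaches minute 4, so 1 × 18 + 4 × 2 = 26 labels have been skipped so far.
Adding those back, label number 26509 + 26 = 26535 at 30 labels/s is 884 s + 15 f = 0 h 14 min 44 s frame 15, i.e. 00:14:44;15.

00:14:44;15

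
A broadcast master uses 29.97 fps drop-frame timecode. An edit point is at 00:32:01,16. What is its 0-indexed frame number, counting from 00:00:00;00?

As if non-drop at 30 labels/s: (0 × 3600 + 32 × 60 + 1) × 30 + 16 = 57646.
Minute boundaries passed: 32; those not divisible by 10: 32 − 3 = 29; dropped labels = 2 × 29 = 58.
Actual frame index = 57646 − 58 = 57588.

57588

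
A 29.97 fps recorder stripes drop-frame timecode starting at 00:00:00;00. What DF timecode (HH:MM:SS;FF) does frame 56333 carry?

00:31:19;19

Each 10-minute DF block holds 10 × 60 × 30 − 9 × 2 = 17982 frames. 56333 ÷ 17982 → 3 full blocks, remainder 2387.
Within the partial block the first minute is 1800 frames and each further minute 1798, so 1 further minute boundary passed. Total skipped labels = 18 × 3 + 2 × 1 = 56.
Non-drop label index = 56333 + 56 = 56389; at 30 labels/s that is 00:31:19:19, i.e. DF 00:31:19;19.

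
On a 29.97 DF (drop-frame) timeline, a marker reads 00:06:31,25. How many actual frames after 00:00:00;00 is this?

As if non-drop at 30 labels/s: (0 × 3600 + 6 × 60 + 31) × 30 + 25 = 11755.
Minute boundaries passed: 6; those not divisible by 10: 6 − 0 = 6; dropped labels = 2 × 6 = 12.
Actual frame index = 11755 − 12 = 11743.

11743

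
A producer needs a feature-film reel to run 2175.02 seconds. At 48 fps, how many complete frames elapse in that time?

Frames = 2175.02 × 48 = 2610024/25 ≈ 104400.9600.
Complete frames: 104400.

104400 frames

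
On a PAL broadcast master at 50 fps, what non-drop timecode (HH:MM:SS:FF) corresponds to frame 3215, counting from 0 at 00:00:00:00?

3215 ÷ 50 = 64 full seconds, remainder 15 frames.
64 s = 0 h 1 min 4 s.
Timecode: 00:01:04:15.

00:01:04:15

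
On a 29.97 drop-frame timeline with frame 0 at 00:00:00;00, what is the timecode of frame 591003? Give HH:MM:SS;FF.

Each 10-minute DF block holds 10 × 60 × 30 − 9 × 2 = 17982 frames. 591003 ÷ 17982 → 32 full blocks, remainder 15579.
Within the partial block the first minute is 1800 frames and each further minute 1798, so 8 further minute boundaries passed. Total skipped labels = 18 × 32 + 2 × 8 = 592.
Non-drop label index = 591003 + 592 = 591595; at 30 labels/s that is 05:28:39:25, i.e. DF 05:28:39;25.

05:28:39;25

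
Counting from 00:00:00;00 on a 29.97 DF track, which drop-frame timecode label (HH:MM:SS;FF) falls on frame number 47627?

00:26:29;05

Ten DF minutes hold 17982 frames, so frame 47627 lies in block 2 (frames 35964–53945) with 11663 frames into that block.
The block's first minute is 1800 frames and the rest 1798 each; 11663 frames reaches minute 6, so 2 × 18 + 6 × 2 = 48 labels have been skipped so far.
Adding those back, label number 47627 + 48 = 47675 at 30 labels/s is 1589 s + 5 f = 0 h 26 min 29 s frame 5, i.e. 00:26:29;05.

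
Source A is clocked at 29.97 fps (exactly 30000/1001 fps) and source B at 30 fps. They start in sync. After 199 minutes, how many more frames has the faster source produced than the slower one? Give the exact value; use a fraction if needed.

358200/1001 frames

199 min = 11940 s.
A emits 30000/1001 × 11940 = 358200000/1001 frames; B emits 30 × 11940 = 358200.
Difference = 358200/1001 frames (≈ 357.8422); B is ahead of A.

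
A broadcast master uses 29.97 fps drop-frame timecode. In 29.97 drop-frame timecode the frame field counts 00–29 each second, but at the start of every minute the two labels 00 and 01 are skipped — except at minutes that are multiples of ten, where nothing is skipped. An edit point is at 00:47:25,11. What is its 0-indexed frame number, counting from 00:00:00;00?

Complete 10-minute blocks: 4, each 17982 frames → 71928.
Remaining 7 whole minutes in the current block: 1800 + 6 × 1798 = 12588 frames.
Within the current minute: 25 × 30 + 11 − 2 = 759 (labels ;00/;01 skipped at this minute). Total = 71928 + 12588 + 759 = 85275.

85275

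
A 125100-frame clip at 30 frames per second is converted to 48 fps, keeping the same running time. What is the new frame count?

200160 frames

Target frames = source frames × (target rate / source rate) = 125100 × (48)/(30) = 125100 × 8/5 = 200160.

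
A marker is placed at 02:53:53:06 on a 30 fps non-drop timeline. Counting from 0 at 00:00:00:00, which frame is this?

Total seconds to the label: (2 × 3600 + 53 × 60 + 53) = 10433.
Frame index = 10433 × 30 + 6 = 312996.

312996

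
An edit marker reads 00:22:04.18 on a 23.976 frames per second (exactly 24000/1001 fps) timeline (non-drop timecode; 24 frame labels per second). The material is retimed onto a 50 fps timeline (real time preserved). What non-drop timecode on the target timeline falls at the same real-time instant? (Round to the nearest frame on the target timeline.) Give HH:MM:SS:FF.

Source frame index: (0×3600 + 22×60 + 4) × 24 + 18 = 31794.
Real time: 31794 / (24000/1001) = 5304299/4000 s.
Target frame: (5304299/4000) × (50) = 5304299/80 ≈ 66303.738 → 66304.
At 50 labels/s: frame 66304 → 00:22:06:04.

00:22:06:04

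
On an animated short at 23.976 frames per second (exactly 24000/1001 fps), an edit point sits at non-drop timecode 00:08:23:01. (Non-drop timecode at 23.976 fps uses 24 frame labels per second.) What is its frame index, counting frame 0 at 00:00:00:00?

Total seconds to the label: (0 × 3600 + 8 × 60 + 23) = 503.
Frame index = 503 × 24 + 1 = 12073.

12073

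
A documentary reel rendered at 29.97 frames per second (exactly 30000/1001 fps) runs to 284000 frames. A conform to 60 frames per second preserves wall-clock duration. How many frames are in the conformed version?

Target frames = source frames × (target rate / source rate) = 284000 × (60)/(30000/1001) = 284000 × 1001/500 = 568568.

568568 frames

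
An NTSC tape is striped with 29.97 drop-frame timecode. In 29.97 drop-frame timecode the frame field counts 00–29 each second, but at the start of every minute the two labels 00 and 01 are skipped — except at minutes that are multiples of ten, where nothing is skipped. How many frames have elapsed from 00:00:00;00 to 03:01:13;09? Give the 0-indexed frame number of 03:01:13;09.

Complete 10-minute blocks: 18, each 17982 frames → 323676.
Remaining 1 whole minute in the current block: 1800 + 0 × 1798 = 1800 frames.
Within the current minute: 13 × 30 + 9 − 2 = 397 (labels ;00/;01 skipped at this minute). Total = 323676 + 1800 + 397 = 325873.

325873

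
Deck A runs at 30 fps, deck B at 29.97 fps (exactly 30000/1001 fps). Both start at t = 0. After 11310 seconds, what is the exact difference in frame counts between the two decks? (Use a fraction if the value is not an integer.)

26100/77 frames

A emits 30 × 11310 = 339300 frames; B emits 30000/1001 × 11310 = 26100000/77.
Difference = 26100/77 frames (≈ 338.9610); B is behind A.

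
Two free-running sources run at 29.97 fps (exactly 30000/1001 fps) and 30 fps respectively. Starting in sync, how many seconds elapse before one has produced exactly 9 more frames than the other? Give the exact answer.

300.3 seconds

The gap grows by |30 − 30000/1001| = 30/1001 frames per second.
Time for a 9-frame gap: 9 ÷ (30/1001) = 300.3 s.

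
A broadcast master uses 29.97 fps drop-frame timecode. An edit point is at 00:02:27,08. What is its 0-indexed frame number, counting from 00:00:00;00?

4414

As if non-drop at 30 labels/s: (0 × 3600 + 2 × 60 + 27) × 30 + 8 = 4418.
Minute boundaries passed: 2; those not divisible by 10: 2 − 0 = 2; dropped labels = 2 × 2 = 4.
Actual frame index = 4418 − 4 = 4414.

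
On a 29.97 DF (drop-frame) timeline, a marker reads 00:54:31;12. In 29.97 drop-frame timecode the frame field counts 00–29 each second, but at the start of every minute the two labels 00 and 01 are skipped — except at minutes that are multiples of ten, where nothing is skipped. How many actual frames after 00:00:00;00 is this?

98044

Complete 10-minute blocks: 5, each 17982 frames → 89910.
Remaining 4 whole minutes in the current block: 1800 + 3 × 1798 = 7194 frames.
Within the current minute: 31 × 30 + 12 − 2 = 940 (labels ;00/;01 skipped at this minute). Total = 89910 + 7194 + 940 = 98044.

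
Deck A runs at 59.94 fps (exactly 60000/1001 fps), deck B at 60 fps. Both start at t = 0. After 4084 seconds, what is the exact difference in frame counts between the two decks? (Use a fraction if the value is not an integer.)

A emits 60000/1001 × 4084 = 245040000/1001 frames; B emits 60 × 4084 = 245040.
Difference = 245040/1001 frames (≈ 244.7952); B is ahead of A.

245040/1001 frames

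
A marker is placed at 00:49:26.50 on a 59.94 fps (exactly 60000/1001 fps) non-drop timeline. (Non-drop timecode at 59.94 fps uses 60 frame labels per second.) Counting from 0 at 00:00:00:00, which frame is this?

Total seconds to the label: (0 × 3600 + 49 × 60 + 26) = 2966.
Frame index = 2966 × 60 + 50 = 178010.

frame 178010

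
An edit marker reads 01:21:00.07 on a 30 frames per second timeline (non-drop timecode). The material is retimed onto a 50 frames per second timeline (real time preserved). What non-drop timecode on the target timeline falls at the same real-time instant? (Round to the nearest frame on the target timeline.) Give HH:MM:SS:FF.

Source frame index: (1×3600 + 21×60 + 0) × 30 + 7 = 145807.
Real time: 145807 / (30) = 145807/30 s.
Target frame: (145807/30) × (50) = 729035/3 ≈ 243011.667 → 243012.
At 50 labels/s: frame 243012 → 01:21:00:12.

01:21:00:12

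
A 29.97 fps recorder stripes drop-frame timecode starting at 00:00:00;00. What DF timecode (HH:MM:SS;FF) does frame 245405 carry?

Ten DF minutes hold 17982 frames, so frame 245405 lies in block 13 (frames 233766–251747) with 11639 frames into that block.
The block's first minute is 1800 frames and the rest 1798 each; 11639 frames reaches minute 6, so 13 × 18 + 6 × 2 = 246 labels have been skipped so far.
Adding those back, label number 245405 + 246 = 245651 at 30 labels/s is 8188 s + 11 f = 2 h 16 min 28 s frame 11, i.e. 02:16:28;11.

02:16:28;11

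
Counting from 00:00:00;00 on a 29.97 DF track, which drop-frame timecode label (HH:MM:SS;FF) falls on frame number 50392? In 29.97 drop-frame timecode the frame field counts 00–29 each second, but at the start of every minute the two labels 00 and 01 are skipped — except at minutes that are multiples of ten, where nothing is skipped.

Each 10-minute DF block holds 10 × 60 × 30 − 9 × 2 = 17982 frames. 50392 ÷ 17982 → 2 full blocks, remainder 14428.
Within the partial block the first minute is 1800 frames and each further minute 1798, so 8 further minute boundaries passed. Total skipped labels = 18 × 2 + 2 × 8 = 52.
Non-drop label index = 50392 + 52 = 50444; at 30 labels/s that is 00:28:01:14, i.e. DF 00:28:01;14.

00:28:01;14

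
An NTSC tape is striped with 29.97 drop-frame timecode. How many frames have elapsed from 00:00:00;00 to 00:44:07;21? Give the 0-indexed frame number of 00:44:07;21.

As if non-drop at 30 labels/s: (0 × 3600 + 44 × 60 + 7) × 30 + 21 = 79431.
Minute boundaries passed: 44; those not divisible by 10: 44 − 4 = 40; dropped labels = 2 × 40 = 80.
Actual frame index = 79431 − 80 = 79351.

79351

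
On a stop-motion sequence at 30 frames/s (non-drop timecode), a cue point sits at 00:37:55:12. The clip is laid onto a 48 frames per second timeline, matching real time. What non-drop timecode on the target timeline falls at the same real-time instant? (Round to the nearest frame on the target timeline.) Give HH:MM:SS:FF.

00:37:55:19

Source frame index: (0×3600 + 37×60 + 55) × 30 + 12 = 68262.
Real time: 68262 / (30) = 11377/5 s.
Target frame: (11377/5) × (48) = 546096/5 ≈ 109219.200 → 109219.
At 48 labels/s: frame 109219 → 00:37:55:19.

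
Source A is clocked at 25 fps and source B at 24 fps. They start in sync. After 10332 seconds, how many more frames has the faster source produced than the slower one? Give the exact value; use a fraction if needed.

10332 frames

A emits 25 × 10332 = 258300 frames; B emits 24 × 10332 = 247968.
Difference = 10332 frames; B is behind A.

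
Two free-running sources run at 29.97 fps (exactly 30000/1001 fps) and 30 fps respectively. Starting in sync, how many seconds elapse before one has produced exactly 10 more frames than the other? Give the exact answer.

The gap grows by |30 − 30000/1001| = 30/1001 frames per second.
Time for a 10-frame gap: 10 ÷ (30/1001) = 1001/3 s.

1001/3 seconds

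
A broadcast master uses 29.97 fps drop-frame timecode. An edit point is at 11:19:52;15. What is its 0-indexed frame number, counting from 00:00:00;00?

1222551

As if non-drop at 30 labels/s: (11 × 3600 + 19 × 60 + 52) × 30 + 15 = 1223775.
Minute boundaries passed: 679; those not divisible by 10: 679 − 67 = 612; dropped labels = 2 × 612 = 1224.
Actual frame index = 1223775 − 1224 = 1222551.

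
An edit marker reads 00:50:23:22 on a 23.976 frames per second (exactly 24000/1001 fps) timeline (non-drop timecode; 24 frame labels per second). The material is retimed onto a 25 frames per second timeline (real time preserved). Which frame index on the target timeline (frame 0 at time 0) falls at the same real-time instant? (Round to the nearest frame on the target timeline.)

Source frame index: (0×3600 + 50×60 + 23) × 24 + 22 = 72574.
Real time: 72574 / (24000/1001) = 36323287/12000 s.
Target frame: (36323287/12000) × (25) = 36323287/480 ≈ 75673.515 → 75674.

frame 75674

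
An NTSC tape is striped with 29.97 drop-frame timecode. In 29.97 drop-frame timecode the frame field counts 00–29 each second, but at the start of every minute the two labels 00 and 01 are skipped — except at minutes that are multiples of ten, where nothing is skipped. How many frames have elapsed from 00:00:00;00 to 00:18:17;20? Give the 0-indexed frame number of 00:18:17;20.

As if non-drop at 30 labels/s: (0 × 3600 + 18 × 60 + 17) × 30 + 20 = 32930.
Minute boundaries passed: 18; those not divisible by 10: 18 − 1 = 17; dropped labels = 2 × 17 = 34.
Actual frame index = 32930 − 34 = 32896.

32896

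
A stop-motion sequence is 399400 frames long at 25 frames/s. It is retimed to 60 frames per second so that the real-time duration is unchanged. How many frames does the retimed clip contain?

958560 frames

Target frames = source frames × (target rate / source rate) = 399400 × (60)/(25) = 399400 × 12/5 = 958560.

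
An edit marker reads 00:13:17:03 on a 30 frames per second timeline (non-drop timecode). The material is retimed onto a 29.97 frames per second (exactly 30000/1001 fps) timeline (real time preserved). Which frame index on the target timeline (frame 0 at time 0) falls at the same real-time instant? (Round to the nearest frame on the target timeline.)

Source frame index: (0×3600 + 13×60 + 17) × 30 + 3 = 23913.
Real time: 23913 / (30) = 7971/10 s.
Target frame: (7971/10) × (30000/1001) = 23913000/1001 ≈ 23889.111 → 23889.

frame 23889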